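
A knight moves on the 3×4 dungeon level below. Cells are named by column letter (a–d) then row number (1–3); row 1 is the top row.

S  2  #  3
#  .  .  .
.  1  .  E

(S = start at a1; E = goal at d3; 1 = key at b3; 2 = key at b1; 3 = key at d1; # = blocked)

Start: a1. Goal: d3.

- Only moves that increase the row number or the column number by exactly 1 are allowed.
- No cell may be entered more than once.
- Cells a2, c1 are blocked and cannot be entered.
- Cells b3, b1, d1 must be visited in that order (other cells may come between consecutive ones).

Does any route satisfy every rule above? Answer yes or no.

b1 lies above b3, so going from b3 to b1 would need an upward move — but moves only go right/down, so b3 cannot be visited before b1.

no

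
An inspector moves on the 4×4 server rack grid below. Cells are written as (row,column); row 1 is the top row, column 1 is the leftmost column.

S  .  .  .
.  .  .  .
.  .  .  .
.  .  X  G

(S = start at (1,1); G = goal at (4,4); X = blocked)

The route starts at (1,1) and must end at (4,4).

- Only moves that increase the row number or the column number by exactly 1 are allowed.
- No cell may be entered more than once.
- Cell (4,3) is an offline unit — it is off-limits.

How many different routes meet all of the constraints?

A right/down-only route from (1,1) to (4,4) makes exactly 3 down-moves and 3 right-moves in some order.
With no other constraints that would be C(6,3) = 20 routes.
Subtract routes through each blocked cell (inclusion–exclusion for overlaps): − through (4,3): 10 → 10.
That gives 10 routes.

10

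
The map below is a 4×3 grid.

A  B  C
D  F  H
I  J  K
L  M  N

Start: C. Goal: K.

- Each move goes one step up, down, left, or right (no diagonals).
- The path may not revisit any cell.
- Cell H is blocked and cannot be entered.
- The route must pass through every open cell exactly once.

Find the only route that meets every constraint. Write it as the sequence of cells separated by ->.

Need to visit all 11 open cells exactly once, starting at C and ending at K.
Route from C: left 2 to A, down 1 to D, right 1 to F, down 1 to J, left 1 to I, down 1 to L, right 2 to N, up 1 to K — 10 moves in all.
Check: all 11 open cells covered.

C -> B -> A -> D -> F -> J -> I -> L -> M -> N -> K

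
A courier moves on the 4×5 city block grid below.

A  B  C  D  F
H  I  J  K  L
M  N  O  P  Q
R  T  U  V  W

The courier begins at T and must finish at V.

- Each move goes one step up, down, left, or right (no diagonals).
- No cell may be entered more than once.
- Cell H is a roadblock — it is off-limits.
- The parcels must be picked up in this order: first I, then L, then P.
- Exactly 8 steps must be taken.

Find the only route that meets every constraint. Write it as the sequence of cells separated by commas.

The waypoints must appear in the order I, L, P, with no cell reused.
Route from T: up 2 to I, right 3 to L, down 1 to Q, left 1 to P, down 1 to V — 8 moves in all.
Check: order respected (I at step 2, L at step 5, P at step 7); 8 moves as required.

T, N, I, J, K, L, Q, P, V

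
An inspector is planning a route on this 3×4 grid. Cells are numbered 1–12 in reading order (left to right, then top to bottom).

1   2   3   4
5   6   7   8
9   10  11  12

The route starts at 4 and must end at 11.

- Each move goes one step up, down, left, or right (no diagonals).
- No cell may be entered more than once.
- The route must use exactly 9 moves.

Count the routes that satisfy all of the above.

Need simple routes of exactly 9 moves from 4 to 11 (Manhattan distance 3, so 3 moves are spent on a detour and 3 undoing it).
Enumerating: 4 8 7 3 2 6 5 9 10 11 | 4 8 7 3 2 1 5 9 10 11 | 4 8 7 3 2 1 5 6 10 11 | 4 8 7 6 2 1 5 9 10 11 | 4 3 7 6 2 1 5 9 10 11 | 4 3 2 1 5 9 10 6 7 11 | 4 3 2 1 5 6 7 8 12 11.
That gives 7 routes.

7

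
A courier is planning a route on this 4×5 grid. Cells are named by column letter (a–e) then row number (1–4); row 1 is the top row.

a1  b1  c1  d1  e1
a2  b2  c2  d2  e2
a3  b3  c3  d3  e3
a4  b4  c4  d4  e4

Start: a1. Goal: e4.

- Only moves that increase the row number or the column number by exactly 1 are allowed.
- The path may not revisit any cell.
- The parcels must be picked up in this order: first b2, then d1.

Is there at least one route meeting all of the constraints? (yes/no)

no

d1 lies above b2, so going from b2 to d1 would need an upward move — but moves only go right/down, so b2 cannot be visited before d1.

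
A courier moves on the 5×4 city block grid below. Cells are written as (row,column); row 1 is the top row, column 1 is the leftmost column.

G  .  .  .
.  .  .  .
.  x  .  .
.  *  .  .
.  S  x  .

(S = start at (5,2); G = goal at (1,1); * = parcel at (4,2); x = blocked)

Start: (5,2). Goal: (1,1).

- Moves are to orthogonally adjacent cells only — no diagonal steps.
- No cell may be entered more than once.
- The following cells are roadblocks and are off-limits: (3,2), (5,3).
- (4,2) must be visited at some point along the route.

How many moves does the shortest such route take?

Any route passes through (4,2) somewhere between (5,2) and (1,1). Summing Manhattan distances along the two legs ((5,2) → (4,2) → (1,1)) gives a lower bound of 1 + 4 = 5 moves.
A route of 5 moves achieves this: (5,2) → (4,2) → (4,1) → (3,1) → (2,1) → (1,1).
Since 5 matches the lower bound, it is optimal.

5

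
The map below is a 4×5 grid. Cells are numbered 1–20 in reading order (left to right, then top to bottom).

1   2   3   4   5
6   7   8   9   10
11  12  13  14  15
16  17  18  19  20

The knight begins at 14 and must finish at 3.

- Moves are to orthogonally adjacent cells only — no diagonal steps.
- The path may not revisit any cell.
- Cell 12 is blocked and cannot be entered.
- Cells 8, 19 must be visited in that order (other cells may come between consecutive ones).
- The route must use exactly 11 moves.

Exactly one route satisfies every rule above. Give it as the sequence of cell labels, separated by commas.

The waypoints must appear in the order 8, 19, with no cell reused.
Route from 14: up 1 to 9, left 1 to 8, down 2 to 18, right 2 to 20, up 3 to 5, left 2 to 3 — 11 moves in all.
Check: order respected (8 at step 2, 19 at step 5); 11 moves as required.

14, 9, 8, 13, 18, 19, 20, 15, 10, 5, 4, 3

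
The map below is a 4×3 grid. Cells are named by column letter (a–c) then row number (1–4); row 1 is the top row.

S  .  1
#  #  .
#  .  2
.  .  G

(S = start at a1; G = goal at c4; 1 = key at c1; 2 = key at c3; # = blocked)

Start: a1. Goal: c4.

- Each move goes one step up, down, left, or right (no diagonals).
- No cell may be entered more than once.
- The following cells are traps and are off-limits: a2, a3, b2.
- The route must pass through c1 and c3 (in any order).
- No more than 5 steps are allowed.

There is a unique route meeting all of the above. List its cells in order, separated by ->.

a1 -> b1 -> c1 -> c2 -> c3 -> c4

The 5-move cap with required stops at c1, c3 leaves no slack for detours.
Route from a1: right 2 to c1, down 3 to c4 — 5 moves in all.
Check: all required cells visited; 5 ≤ 5 moves.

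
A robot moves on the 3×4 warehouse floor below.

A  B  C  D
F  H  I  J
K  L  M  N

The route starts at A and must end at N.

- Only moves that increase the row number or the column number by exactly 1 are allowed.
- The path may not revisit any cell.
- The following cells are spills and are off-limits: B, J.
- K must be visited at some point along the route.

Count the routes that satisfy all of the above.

A right/down-only route from A to N makes exactly 2 down-moves and 3 right-moves in some order.
With no other constraints that would be C(5,2) = 10 routes.
Split at K and multiply the segment counts (each segment already excludes blocked cells): A→K: 1; K→N: 1; product = 1.
That gives 1 route.

1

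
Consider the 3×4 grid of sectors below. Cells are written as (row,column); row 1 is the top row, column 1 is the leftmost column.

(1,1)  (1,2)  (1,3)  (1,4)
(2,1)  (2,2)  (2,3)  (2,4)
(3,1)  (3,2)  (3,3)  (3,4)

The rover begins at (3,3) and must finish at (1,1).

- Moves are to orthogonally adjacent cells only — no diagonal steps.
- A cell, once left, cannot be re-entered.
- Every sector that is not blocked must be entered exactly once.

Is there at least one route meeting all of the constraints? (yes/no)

Colour the cells like a checkerboard: each orthogonal step flips colour, so a Hamiltonian route alternates colours. Here there are 6 cells of one colour and 6 of the other, with start on the same colour as the goal — the counts and endpoints can't be arranged into an alternating sequence of length 12, so no Hamiltonian route exists.

no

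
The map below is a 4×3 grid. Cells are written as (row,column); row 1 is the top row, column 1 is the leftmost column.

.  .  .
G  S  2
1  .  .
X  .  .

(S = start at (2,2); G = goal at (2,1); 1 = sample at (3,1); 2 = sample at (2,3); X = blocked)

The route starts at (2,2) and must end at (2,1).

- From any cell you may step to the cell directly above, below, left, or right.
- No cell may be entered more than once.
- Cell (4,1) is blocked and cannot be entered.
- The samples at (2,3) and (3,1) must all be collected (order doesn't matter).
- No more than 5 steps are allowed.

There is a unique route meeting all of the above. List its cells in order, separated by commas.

(2,2), (2,3), (3,3), (3,2), (3,1), (2,1)

The budget equals the shortest possible length, so every move has to be on a shortest route through the required cells.
Route from (2,2): right to (2,3), down to (3,3), 2× left (reaching (3,1)), up to (2,1) — 5 moves in all.
Check: all required cells visited; 5 ≤ 5 moves.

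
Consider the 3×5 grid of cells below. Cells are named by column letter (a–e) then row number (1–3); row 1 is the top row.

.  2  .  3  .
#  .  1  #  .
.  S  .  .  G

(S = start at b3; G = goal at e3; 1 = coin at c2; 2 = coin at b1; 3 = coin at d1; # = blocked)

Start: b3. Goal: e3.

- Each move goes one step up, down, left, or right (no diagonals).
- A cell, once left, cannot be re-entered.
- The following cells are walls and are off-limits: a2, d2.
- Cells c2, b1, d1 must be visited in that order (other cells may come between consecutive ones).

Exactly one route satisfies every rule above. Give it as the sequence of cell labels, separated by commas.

The waypoints must appear in the order c2, b1, d1, with no cell reused.
Route from b3: right to c3, up to c2, left to b2, up to b1, 3× right (reaching e1), 2× down (reaching e3) — 9 moves in all.
Check: order respected (1 at step 2, 2 at step 4, 3 at step 6).

b3, c3, c2, b2, b1, c1, d1, e1, e2, e3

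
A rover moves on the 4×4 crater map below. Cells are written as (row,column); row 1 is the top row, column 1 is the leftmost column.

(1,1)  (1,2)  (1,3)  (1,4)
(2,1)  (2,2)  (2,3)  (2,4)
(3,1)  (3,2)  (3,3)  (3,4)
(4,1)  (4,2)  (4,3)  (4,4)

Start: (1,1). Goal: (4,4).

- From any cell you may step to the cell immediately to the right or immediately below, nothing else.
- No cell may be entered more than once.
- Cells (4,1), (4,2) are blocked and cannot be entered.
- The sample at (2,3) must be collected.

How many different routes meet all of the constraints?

9

A right/down-only route from (1,1) to (4,4) makes exactly 3 down-moves and 3 right-moves in some order.
With no other constraints that would be C(6,3) = 20 routes.
Split at (2,3) and multiply the segment counts (each segment already excludes blocked cells): (1,1)→(2,3): 3; (2,3)→(4,4): 3; product = 9.
That gives 9 routes.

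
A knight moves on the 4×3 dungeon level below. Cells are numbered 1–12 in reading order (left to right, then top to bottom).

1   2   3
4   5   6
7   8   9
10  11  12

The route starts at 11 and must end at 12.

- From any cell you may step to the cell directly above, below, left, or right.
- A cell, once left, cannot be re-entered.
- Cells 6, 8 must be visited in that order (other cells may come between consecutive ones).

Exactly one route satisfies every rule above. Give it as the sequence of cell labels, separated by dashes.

The waypoints must appear in the order 6, 8, with no cell reused.
Route from 11: left to 10, 3× up (reaching 1), 2× right (reaching 3), down to 6, left to 5, down to 8, right to 9, down to 12 — 11 moves in all.
Check: order respected (6 at step 7, 8 at step 9).

11 - 10 - 7 - 4 - 1 - 2 - 3 - 6 - 5 - 8 - 9 - 12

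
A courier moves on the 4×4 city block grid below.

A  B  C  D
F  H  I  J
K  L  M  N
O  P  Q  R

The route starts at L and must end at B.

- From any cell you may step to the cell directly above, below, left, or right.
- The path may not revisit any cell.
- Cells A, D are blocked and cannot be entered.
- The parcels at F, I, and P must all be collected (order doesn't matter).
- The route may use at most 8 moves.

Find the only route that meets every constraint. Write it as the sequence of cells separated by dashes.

The budget equals the shortest possible length, so every move has to be on a shortest route through the required cells.
Route from L: down to P, left to O, 2× up (reaching F), 2× right (reaching I), up to C, left to B — 8 moves in all.
Check: all required cells visited; 8 ≤ 8 moves.

L - P - O - K - F - H - I - C - B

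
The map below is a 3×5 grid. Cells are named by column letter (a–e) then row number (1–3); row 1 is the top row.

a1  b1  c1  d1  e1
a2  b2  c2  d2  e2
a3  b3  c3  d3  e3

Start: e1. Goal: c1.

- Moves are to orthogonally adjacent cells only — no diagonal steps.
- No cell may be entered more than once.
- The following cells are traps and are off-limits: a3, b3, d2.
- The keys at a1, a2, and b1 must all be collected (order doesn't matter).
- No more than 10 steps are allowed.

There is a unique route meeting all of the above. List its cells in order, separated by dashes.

e1 - e2 - e3 - d3 - c3 - c2 - b2 - a2 - a1 - b1 - c1

The 10-move cap with required stops at a1, a2, b1 leaves no slack for detours.
Route from e1: down 2 to e3, left 2 to c3, up 1 to c2, left 2 to a2, up 1 to a1, right 2 to c1 — 10 moves in all.
Check: all required cells visited; 10 ≤ 10 moves.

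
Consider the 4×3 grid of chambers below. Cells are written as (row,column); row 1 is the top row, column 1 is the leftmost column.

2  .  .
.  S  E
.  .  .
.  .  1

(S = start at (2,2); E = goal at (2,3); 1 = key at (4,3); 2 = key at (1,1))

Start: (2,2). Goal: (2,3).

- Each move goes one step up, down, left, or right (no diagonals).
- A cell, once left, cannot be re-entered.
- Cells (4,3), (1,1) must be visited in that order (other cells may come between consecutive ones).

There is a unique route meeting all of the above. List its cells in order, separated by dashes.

The waypoints must appear in the order (4,3), (1,1), with no cell reused.
Route from (2,2): down 1 to (3,2), right 1 to (3,3), down 1 to (4,3), left 2 to (4,1), up 3 to (1,1), right 2 to (1,3), down 1 to (2,3) — 11 moves in all.
Check: order respected (1 at step 3, 2 at step 8).

(2,2) - (3,2) - (3,3) - (4,3) - (4,2) - (4,1) - (3,1) - (2,1) - (1,1) - (1,2) - (1,3) - (2,3)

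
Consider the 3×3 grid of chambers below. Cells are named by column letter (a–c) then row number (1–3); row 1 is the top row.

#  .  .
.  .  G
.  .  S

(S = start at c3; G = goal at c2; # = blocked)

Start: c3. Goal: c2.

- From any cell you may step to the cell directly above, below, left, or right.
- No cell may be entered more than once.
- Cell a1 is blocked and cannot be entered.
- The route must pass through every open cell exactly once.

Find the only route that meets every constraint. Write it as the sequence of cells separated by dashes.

c3 - b3 - a3 - a2 - b2 - b1 - c1 - c2

Need to visit all 8 open cells exactly once, starting at c3 and ending at c2.
Cell a2 has only two open neighbours (a3 and b2), so the path must pass straight through it: one of those is the cell it's entered from and the other is where it exits.
Route from c3: left 2 to a3, up 1 to a2, right 1 to b2, up 1 to b1, right 1 to c1, down 1 to c2 — 7 moves in all.
Check: all 8 open cells covered.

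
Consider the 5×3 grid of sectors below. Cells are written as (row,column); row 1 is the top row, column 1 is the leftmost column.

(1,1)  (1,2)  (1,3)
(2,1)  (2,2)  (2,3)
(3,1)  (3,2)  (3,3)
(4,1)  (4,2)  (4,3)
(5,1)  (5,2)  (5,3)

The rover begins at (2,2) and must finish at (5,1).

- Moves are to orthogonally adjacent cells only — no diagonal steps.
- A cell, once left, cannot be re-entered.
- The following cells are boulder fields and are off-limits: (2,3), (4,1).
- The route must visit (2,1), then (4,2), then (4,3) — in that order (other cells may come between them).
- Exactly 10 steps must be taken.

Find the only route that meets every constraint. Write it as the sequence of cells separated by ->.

The waypoints must appear in the order (2,1), (4,2), (4,3), with no cell reused.
Route from (2,2): up 1 to (1,2), left 1 to (1,1), down 2 to (3,1), right 1 to (3,2), down 1 to (4,2), right 1 to (4,3), down 1 to (5,3), left 2 to (5,1) — 10 moves in all.
Check: order respected ((2,1) at step 3, (4,2) at step 6, (4,3) at step 7); 10 moves as required.

(2,2) -> (1,2) -> (1,1) -> (2,1) -> (3,1) -> (3,2) -> (4,2) -> (4,3) -> (5,3) -> (5,2) -> (5,1)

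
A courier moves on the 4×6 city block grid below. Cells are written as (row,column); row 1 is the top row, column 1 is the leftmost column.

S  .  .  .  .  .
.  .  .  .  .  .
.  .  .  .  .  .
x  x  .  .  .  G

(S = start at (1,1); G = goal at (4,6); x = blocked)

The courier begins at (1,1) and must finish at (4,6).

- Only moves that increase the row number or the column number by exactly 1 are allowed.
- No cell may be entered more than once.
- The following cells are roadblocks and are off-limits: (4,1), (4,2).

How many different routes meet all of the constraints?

A right/down-only route from (1,1) to (4,6) makes exactly 3 down-moves and 5 right-moves in some order.
With no other constraints that would be C(8,3) = 56 routes.
Subtract routes through each blocked cell (inclusion–exclusion for overlaps): − through (4,1): 1 − through (4,2): 4 + through (4,1)&(4,2): 1 → 52.
That gives 52 routes.

52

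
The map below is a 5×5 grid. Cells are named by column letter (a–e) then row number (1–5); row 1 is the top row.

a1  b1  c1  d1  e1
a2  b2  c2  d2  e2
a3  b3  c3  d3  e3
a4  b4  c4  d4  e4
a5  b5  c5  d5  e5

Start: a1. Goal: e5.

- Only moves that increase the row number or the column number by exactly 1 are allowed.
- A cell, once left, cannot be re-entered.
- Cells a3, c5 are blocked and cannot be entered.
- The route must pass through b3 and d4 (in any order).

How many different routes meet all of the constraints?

A right/down-only route from a1 to e5 makes exactly 4 down-moves and 4 right-moves in some order.
With no other constraints that would be C(8,4) = 70 routes.
A monotone route can only reach the required cells in the order b3, d4, so split there and multiply the segment counts (each segment already excludes blocked cells): a1→b3: 2; b3→d4: 3; d4→e5: 2; product = 12.
That gives 12 routes.

12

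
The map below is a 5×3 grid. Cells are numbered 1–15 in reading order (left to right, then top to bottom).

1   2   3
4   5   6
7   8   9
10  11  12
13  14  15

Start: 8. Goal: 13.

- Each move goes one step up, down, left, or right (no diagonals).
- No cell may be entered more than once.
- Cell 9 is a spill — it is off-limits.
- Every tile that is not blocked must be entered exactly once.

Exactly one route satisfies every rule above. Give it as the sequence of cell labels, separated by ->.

8 -> 5 -> 6 -> 3 -> 2 -> 1 -> 4 -> 7 -> 10 -> 11 -> 12 -> 15 -> 14 -> 13

Need to visit all 14 open cells exactly once, starting at 8 and ending at 13.
Route from 8: up 1 to 5, right 1 to 6, up 1 to 3, left 2 to 1, down 3 to 10, right 2 to 12, down 1 to 15, left 2 to 13 — 13 moves in all.
Check: all 14 open cells covered.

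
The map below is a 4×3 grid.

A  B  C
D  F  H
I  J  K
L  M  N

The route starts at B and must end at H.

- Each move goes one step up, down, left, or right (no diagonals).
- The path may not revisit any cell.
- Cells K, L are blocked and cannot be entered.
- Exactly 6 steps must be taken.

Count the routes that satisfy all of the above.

Need simple routes of exactly 6 moves from B to H (Manhattan distance 2, so 2 moves are spent on a detour and 2 undoing it).
Enumerating: B A D I J F H.
That gives 1 route.

1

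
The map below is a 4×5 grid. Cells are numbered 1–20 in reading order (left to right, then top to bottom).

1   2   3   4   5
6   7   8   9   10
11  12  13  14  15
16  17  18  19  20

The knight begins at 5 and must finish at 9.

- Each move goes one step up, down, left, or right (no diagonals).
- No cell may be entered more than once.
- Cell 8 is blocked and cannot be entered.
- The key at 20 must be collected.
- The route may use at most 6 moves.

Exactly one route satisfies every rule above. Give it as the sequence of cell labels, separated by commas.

5, 10, 15, 20, 19, 14, 9

The 6-move cap with required stops at 20 leaves no slack for detours.
Route from 5: down 3 to 20, left 1 to 19, up 2 to 9 — 6 moves in all.
Check: all required cells visited; 6 ≤ 6 moves.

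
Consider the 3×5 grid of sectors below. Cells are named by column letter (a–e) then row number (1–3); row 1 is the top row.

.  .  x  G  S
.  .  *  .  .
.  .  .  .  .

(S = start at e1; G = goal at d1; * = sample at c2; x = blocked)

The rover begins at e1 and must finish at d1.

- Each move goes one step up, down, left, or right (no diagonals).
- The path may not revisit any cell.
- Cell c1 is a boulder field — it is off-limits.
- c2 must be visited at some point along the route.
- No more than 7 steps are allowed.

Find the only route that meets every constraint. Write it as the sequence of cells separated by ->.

Any route must reach c2 and still end at d1 within 7 moves, so the order of the required stops is forced.
Route from e1: 2× down (reaching e3), 2× left (reaching c3), up to c2, right to d2, up to d1 — 7 moves in all.
Check: all required cells visited; 7 ≤ 7 moves.

e1 -> e2 -> e3 -> d3 -> c3 -> c2 -> d2 -> d1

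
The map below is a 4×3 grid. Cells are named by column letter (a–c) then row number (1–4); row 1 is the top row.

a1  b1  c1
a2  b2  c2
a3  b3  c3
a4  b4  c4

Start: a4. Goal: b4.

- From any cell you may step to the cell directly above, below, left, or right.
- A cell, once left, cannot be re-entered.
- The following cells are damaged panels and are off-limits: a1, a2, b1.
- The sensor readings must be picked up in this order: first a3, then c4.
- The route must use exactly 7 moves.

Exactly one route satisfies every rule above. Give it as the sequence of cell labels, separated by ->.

a4 -> a3 -> b3 -> b2 -> c2 -> c3 -> c4 -> b4

The waypoints must appear in the order a3, c4, with no cell reused.
Route from a4: up 1 to a3, right 1 to b3, up 1 to b2, right 1 to c2, down 2 to c4, left 1 to b4 — 7 moves in all.
Check: order respected (a3 at step 1, c4 at step 6); 7 moves as required.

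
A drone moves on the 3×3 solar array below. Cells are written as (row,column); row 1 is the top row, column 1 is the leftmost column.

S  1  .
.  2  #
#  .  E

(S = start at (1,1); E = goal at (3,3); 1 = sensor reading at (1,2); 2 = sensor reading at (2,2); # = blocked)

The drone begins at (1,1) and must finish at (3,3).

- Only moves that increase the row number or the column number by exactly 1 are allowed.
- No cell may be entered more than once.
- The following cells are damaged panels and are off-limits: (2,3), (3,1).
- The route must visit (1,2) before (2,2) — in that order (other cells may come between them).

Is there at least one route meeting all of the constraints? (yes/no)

yes

One route that works: (1,1) → (1,2) → (2,2) → (3,2) → (3,3).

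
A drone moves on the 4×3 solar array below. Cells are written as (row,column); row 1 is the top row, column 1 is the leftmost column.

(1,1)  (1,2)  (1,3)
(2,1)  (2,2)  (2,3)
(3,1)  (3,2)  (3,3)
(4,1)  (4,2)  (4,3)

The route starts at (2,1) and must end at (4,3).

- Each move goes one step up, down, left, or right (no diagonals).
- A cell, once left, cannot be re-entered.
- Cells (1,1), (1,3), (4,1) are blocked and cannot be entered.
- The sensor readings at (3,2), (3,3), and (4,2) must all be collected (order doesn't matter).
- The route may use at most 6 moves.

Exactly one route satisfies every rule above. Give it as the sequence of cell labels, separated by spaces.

The 6-move cap with required stops at (3,2), (3,3), (4,2) leaves no slack for detours.
Route from (2,1): right 2 to (2,3), down 1 to (3,3), left 1 to (3,2), down 1 to (4,2), right 1 to (4,3) — 6 moves in all.
Check: all required cells visited; 6 ≤ 6 moves.

(2,1) (2,2) (2,3) (3,3) (3,2) (4,2) (4,3)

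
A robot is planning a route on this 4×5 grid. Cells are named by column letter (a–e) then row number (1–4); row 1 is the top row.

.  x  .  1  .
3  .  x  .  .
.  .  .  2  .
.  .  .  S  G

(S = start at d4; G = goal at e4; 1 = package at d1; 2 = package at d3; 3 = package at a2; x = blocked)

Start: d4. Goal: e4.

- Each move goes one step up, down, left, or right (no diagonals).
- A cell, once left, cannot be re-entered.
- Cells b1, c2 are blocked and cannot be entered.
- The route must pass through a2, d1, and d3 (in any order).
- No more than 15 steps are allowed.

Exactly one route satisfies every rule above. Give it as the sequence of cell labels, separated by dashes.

d4 - c4 - b4 - a4 - a3 - a2 - b2 - b3 - c3 - d3 - d2 - d1 - e1 - e2 - e3 - e4

Any route must reach a2, d1, and d3 and still end at e4 within 15 moves, so the order of the required stops is forced.
Route from d4: left 3 to a4, up 2 to a2, right 1 to b2, down 1 to b3, right 2 to d3, up 2 to d1, right 1 to e1, down 3 to e4 — 15 moves in all.
Check: all required cells visited; 15 ≤ 15 moves.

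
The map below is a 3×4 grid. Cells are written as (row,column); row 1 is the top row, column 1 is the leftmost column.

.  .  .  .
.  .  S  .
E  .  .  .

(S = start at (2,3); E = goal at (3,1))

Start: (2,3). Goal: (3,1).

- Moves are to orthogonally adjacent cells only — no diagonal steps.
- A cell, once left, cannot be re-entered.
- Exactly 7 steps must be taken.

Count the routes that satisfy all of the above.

Need simple routes of exactly 7 moves from (2,3) to (3,1) (Manhattan distance 3, so 2 moves are spent on a detour and 2 undoing it).
Enumerating: (2,3) (1,3) (1,2) (1,1) (2,1) (2,2) (3,2) (3,1) | (2,3) (1,3) (1,4) (2,4) (3,4) (3,3) (3,2) (3,1) | (2,3) (3,3) (3,2) (2,2) (1,2) (1,1) (2,1) (3,1) | (2,3) (2,4) (1,4) (1,3) (1,2) (2,2) (3,2) (3,1) | (2,3) (2,4) (1,4) (1,3) (1,2) (2,2) (2,1) (3,1) | (2,3) (2,4) (1,4) (1,3) (1,2) (1,1) (2,1) (3,1) | (2,3) (2,4) (3,4) (3,3) (3,2) (2,2) (2,1) (3,1).
That gives 7 routes.

7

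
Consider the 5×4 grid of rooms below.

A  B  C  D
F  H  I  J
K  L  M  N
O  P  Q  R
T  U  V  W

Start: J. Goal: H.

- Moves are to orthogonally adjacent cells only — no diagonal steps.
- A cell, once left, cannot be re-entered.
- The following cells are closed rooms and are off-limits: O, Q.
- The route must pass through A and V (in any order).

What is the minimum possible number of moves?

Any route passes through A and V in some order between J and H. Summing Manhattan distances along each leg and taking the cheapest ordering (J → V → A → H) gives a lower bound of 4 + 6 + 2 = 12 moves.
A route of 12 moves achieves this: J → N → R → W → V → U → P → L → K → F → A → B → H.
Since 12 matches the lower bound, it is optimal.

12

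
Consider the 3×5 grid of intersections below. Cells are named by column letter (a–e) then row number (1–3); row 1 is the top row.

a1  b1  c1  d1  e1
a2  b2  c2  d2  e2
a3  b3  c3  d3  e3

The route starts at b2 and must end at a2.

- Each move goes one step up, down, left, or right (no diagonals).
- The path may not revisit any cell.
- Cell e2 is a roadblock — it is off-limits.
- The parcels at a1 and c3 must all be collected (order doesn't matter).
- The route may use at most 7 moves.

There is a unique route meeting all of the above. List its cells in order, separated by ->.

Any route must reach a1 and c3 and still end at a2 within 7 moves, so the order of the required stops is forced.
Route from b2: down to b3, right to c3, 2× up (reaching c1), 2× left (reaching a1), down to a2 — 7 moves in all.
Check: all required cells visited; 7 ≤ 7 moves.

b2 -> b3 -> c3 -> c2 -> c1 -> b1 -> a1 -> a2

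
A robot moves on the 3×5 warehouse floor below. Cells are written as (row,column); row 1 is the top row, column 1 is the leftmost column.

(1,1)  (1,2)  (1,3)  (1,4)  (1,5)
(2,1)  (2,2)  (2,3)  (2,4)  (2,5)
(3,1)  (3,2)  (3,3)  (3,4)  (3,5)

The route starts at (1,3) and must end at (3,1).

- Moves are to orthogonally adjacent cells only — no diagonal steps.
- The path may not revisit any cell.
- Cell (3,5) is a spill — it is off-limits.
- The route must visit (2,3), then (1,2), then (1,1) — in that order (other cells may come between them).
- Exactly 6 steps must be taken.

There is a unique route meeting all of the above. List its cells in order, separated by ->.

(1,3) -> (2,3) -> (2,2) -> (1,2) -> (1,1) -> (2,1) -> (3,1)

The waypoints must appear in the order (2,3), (1,2), (1,1), with no cell reused.
Route from (1,3): down to (2,3), left to (2,2), up to (1,2), left to (1,1), 2× down (reaching (3,1)) — 6 moves in all.
Check: order respected ((2,3) at step 1, (1,2) at step 3, (1,1) at step 4); 6 moves as required.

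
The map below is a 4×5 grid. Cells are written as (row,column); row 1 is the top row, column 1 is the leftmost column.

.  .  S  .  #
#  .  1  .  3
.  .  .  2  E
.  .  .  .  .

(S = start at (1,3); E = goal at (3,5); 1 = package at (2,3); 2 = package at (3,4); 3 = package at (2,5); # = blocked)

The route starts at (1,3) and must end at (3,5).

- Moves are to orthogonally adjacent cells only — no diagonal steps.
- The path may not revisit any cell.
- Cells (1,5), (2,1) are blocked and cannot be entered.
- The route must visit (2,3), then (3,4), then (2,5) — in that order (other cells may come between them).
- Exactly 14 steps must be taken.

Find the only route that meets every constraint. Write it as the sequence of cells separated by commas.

The waypoints must appear in the order (2,3), (3,4), (2,5), with no cell reused.
Route from (1,3): left to (1,2), down to (2,2), right to (2,3), down to (3,3), 2× left (reaching (3,1)), down to (4,1), 3× right (reaching (4,4)), 2× up (reaching (2,4)), right to (2,5), down to (3,5) — 14 moves in all.
Check: order respected (1 at step 3, 2 at step 11, 3 at step 13); 14 moves as required.

(1,3), (1,2), (2,2), (2,3), (3,3), (3,2), (3,1), (4,1), (4,2), (4,3), (4,4), (3,4), (2,4), (2,5), (3,5)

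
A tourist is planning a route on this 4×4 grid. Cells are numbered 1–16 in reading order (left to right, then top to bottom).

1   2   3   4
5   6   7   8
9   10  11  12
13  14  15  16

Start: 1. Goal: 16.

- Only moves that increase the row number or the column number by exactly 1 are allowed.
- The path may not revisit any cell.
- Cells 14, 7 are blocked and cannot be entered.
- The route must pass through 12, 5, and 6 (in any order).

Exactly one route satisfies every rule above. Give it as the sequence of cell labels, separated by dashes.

1 - 5 - 6 - 10 - 11 - 12 - 16

Moves only go right or down, so the column and row indices never decrease.
Route from 1: down to 5, right to 6, down to 10, 2× right (reaching 12), down to 16 — 6 moves in all.
Check: all required cells visited.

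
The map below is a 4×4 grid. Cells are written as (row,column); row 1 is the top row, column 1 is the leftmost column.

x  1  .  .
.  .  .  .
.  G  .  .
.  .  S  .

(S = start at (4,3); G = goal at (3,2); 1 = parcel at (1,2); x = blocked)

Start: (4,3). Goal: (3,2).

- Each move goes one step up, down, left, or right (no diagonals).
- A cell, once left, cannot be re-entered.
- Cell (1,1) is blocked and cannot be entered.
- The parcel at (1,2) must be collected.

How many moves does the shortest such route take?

Any route passes through (1,2) somewhere between (4,3) and (3,2). Summing Manhattan distances along the two legs ((4,3) → (1,2) → (3,2)) gives a lower bound of 4 + 2 = 6 moves.
A route of 6 moves achieves this: (4,3) → (3,3) → (2,3) → (1,3) → (1,2) → (2,2) → (3,2).
Since 6 matches the lower bound, it is optimal.

6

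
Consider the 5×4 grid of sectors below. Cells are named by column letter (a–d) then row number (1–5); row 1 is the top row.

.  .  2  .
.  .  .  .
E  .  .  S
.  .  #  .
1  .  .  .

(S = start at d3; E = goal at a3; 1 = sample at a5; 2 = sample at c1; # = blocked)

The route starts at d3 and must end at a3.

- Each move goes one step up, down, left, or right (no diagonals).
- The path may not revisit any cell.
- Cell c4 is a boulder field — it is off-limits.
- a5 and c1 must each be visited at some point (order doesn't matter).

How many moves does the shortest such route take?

11

Any route passes through a5 and c1 in some order between d3 and a3. Summing Manhattan distances along each leg and taking the cheapest ordering (d3 → c1 → a5 → a3) gives a lower bound of 3 + 6 + 2 = 11 moves.
A route of 11 moves achieves this: d3 → d2 → d1 → c1 → c2 → c3 → b3 → b4 → b5 → a5 → a4 → a3.
Since 11 matches the lower bound, it is optimal.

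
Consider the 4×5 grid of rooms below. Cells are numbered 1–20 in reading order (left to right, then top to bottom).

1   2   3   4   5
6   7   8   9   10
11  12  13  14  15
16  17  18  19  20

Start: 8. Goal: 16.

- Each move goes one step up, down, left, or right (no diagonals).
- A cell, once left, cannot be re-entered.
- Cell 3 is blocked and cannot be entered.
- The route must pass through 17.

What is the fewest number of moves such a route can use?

Any route passes through 17 somewhere between 8 and 16. Summing Manhattan distances along the two legs (8 → 17 → 16) gives a lower bound of 3 + 1 = 4 moves.
A route of 4 moves achieves this: 8 → 13 → 18 → 17 → 16.
Since 4 matches the lower bound, it is optimal.

4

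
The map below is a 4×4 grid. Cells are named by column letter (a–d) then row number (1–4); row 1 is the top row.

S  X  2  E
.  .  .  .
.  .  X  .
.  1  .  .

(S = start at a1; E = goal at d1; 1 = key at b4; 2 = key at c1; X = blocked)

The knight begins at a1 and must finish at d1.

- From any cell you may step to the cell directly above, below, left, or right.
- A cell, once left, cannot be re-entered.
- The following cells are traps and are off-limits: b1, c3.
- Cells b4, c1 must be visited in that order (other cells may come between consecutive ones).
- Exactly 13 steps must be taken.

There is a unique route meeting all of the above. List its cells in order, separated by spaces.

a1 a2 b2 b3 a3 a4 b4 c4 d4 d3 d2 c2 c1 d1

The waypoints must appear in the order b4, c1, with no cell reused.
Route from a1: down to a2, right to b2, down to b3, left to a3, down to a4, 3× right (reaching d4), 2× up (reaching d2), left to c2, up to c1, right to d1 — 13 moves in all.
Check: order respected (1 at step 6, 2 at step 12); 13 moves as required.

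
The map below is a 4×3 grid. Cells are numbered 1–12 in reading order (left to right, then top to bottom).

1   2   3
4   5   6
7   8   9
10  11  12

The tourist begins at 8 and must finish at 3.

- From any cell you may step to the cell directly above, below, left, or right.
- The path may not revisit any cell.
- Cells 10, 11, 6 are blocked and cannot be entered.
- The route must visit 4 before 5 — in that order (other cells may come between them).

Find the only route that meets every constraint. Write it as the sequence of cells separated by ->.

The waypoints must appear in the order 4, 5, with no cell reused.
Route from 8: left 1 to 7, up 1 to 4, right 1 to 5, up 1 to 2, right 1 to 3 — 5 moves in all.
Check: order respected (4 at step 2, 5 at step 3).

8 -> 7 -> 4 -> 5 -> 2 -> 3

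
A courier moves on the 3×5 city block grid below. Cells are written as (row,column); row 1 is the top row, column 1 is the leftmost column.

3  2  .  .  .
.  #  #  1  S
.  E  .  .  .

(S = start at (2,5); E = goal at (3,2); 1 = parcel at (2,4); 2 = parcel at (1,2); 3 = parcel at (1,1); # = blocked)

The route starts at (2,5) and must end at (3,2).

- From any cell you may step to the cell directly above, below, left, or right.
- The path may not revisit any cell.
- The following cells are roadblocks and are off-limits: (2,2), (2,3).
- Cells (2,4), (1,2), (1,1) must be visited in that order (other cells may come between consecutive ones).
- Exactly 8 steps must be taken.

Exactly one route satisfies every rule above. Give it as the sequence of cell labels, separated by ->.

The waypoints must appear in the order (2,4), (1,2), (1,1), with no cell reused.
Route from (2,5): left 1 to (2,4), up 1 to (1,4), left 3 to (1,1), down 2 to (3,1), right 1 to (3,2) — 8 moves in all.
Check: order respected (1 at step 1, 2 at step 4, 3 at step 5); 8 moves as required.

(2,5) -> (2,4) -> (1,4) -> (1,3) -> (1,2) -> (1,1) -> (2,1) -> (3,1) -> (3,2)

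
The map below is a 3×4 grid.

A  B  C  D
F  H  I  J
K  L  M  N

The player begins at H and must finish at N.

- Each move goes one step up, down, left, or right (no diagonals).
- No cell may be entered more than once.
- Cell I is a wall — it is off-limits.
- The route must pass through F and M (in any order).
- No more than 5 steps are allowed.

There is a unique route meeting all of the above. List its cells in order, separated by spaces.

H F K L M N

Any route must reach F and M and still end at N within 5 moves, so the order of the required stops is forced.
Route from H: left 1 to F, down 1 to K, right 3 to N — 5 moves in all.
Check: all required cells visited; 5 ≤ 5 moves.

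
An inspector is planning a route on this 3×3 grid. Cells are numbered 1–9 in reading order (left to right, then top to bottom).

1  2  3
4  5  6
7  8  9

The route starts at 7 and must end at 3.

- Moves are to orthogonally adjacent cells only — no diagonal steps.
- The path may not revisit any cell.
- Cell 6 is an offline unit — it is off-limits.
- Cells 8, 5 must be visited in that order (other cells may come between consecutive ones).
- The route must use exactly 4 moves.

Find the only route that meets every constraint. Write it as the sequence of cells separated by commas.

7, 8, 5, 2, 3

The waypoints must appear in the order 8, 5, with no cell reused.
Route from 7: right 1 to 8, up 2 to 2, right 1 to 3 — 4 moves in all.
Check: order respected (8 at step 1, 5 at step 2); 4 moves as required.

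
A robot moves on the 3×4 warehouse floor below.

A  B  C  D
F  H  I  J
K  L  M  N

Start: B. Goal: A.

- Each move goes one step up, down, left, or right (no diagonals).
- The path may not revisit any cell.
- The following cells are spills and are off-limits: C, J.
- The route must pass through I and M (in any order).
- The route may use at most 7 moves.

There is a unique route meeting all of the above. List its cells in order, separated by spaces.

B H I M L K F A

The budget equals the shortest possible length, so every move has to be on a shortest route through the required cells.
Route from B: down 1 to H, right 1 to I, down 1 to M, left 2 to K, up 2 to A — 7 moves in all.
Check: all required cells visited; 7 ≤ 7 moves.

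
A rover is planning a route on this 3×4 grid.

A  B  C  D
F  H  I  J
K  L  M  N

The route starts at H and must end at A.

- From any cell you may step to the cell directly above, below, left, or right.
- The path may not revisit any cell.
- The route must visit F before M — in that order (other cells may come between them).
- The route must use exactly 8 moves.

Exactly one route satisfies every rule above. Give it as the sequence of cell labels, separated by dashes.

H - F - K - L - M - I - C - B - A

The waypoints must appear in the order F, M, with no cell reused.
Route from H: left 1 to F, down 1 to K, right 2 to M, up 2 to C, left 2 to A — 8 moves in all.
Check: order respected (F at step 1, M at step 4); 8 moves as required.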